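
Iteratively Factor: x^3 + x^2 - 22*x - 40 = (x + 4)*(x^2 - 3*x - 10) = (x + 2)*(x + 4)*(x - 5)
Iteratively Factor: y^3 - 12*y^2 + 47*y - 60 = (y - 3)*(y^2 - 9*y + 20) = (y - 4)*(y - 3)*(y - 5)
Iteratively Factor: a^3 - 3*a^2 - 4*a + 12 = (a - 2)*(a^2 - a - 6) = (a - 2)*(a + 2)*(a - 3)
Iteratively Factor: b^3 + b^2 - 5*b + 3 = (b - 1)*(b^2 + 2*b - 3) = (b - 1)*(b + 3)*(b - 1)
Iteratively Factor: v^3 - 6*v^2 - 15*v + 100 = (v + 4)*(v^2 - 10*v + 25) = (v - 5)*(v + 4)*(v - 5)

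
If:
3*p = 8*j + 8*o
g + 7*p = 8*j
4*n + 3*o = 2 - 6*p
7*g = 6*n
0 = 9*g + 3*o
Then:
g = 12/181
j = 495/1448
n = 14/181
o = -36/181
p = 69/181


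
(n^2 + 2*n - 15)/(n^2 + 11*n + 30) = (n - 3)/(n + 6)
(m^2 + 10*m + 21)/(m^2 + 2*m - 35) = (m + 3)/(m - 5)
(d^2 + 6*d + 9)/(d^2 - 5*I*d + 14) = (d^2 + 6*d + 9)/(d^2 - 5*I*d + 14)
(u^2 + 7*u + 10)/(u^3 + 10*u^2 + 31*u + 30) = 1/(u + 3)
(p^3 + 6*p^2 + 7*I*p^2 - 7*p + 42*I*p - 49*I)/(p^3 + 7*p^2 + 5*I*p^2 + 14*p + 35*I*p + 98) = (p - 1)/(p - 2*I)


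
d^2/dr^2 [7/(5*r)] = 14/(5*r^3)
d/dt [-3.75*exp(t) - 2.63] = -3.75*exp(t)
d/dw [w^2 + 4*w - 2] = 2*w + 4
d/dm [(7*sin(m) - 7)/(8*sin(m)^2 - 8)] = -7*cos(m)/(8*(sin(m) + 1)^2)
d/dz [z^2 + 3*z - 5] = 2*z + 3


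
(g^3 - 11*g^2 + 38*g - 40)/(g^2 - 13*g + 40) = (g^2 - 6*g + 8)/(g - 8)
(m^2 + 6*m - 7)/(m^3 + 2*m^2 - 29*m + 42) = (m - 1)/(m^2 - 5*m + 6)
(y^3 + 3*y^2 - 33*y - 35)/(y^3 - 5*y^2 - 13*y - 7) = (y^2 + 2*y - 35)/(y^2 - 6*y - 7)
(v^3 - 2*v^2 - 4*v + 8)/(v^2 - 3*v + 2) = (v^2 - 4)/(v - 1)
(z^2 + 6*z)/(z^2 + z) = (z + 6)/(z + 1)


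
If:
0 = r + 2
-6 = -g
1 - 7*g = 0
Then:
No Solution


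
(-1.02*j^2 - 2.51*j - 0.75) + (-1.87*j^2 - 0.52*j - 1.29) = -2.89*j^2 - 3.03*j - 2.04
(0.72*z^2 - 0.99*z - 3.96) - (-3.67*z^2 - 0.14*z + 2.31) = 4.39*z^2 - 0.85*z - 6.27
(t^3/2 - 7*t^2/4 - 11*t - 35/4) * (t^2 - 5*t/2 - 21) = t^5/2 - 3*t^4 - 137*t^3/8 + 111*t^2/2 + 2023*t/8 + 735/4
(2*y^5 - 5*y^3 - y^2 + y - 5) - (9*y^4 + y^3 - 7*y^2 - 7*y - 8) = 2*y^5 - 9*y^4 - 6*y^3 + 6*y^2 + 8*y + 3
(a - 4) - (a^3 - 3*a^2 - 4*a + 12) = -a^3 + 3*a^2 + 5*a - 16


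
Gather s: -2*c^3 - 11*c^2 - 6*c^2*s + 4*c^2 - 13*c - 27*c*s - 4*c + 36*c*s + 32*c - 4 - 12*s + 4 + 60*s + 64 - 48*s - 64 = -2*c^3 - 7*c^2 + 15*c + s*(-6*c^2 + 9*c)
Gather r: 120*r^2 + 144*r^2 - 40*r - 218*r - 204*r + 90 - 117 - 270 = 264*r^2 - 462*r - 297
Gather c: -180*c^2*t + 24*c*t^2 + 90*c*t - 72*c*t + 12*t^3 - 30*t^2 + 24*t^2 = -180*c^2*t + c*(24*t^2 + 18*t) + 12*t^3 - 6*t^2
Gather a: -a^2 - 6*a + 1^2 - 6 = -a^2 - 6*a - 5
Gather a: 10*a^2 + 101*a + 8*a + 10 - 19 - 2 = 10*a^2 + 109*a - 11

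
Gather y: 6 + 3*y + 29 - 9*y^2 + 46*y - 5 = -9*y^2 + 49*y + 30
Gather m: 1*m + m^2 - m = m^2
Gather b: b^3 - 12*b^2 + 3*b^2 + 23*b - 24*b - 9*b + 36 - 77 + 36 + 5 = b^3 - 9*b^2 - 10*b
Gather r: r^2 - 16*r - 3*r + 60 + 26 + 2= r^2 - 19*r + 88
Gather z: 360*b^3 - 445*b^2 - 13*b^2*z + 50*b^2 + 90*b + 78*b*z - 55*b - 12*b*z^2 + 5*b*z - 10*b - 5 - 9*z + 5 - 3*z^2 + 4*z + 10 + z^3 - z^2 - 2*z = 360*b^3 - 395*b^2 + 25*b + z^3 + z^2*(-12*b - 4) + z*(-13*b^2 + 83*b - 7) + 10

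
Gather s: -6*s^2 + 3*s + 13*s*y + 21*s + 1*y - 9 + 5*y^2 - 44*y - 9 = -6*s^2 + s*(13*y + 24) + 5*y^2 - 43*y - 18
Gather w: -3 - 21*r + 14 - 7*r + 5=16 - 28*r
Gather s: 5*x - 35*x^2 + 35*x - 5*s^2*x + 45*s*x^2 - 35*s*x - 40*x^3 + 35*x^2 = -5*s^2*x + s*(45*x^2 - 35*x) - 40*x^3 + 40*x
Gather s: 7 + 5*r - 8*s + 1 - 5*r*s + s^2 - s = 5*r + s^2 + s*(-5*r - 9) + 8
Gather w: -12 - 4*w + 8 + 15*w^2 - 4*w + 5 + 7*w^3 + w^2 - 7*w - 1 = 7*w^3 + 16*w^2 - 15*w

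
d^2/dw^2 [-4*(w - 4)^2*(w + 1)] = 56 - 24*w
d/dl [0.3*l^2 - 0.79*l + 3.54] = 0.6*l - 0.79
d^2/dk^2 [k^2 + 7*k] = 2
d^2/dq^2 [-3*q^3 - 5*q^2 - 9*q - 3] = -18*q - 10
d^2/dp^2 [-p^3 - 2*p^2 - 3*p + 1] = -6*p - 4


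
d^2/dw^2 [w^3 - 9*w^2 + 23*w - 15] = 6*w - 18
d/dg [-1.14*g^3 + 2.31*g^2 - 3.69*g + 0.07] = -3.42*g^2 + 4.62*g - 3.69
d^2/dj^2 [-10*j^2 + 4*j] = -20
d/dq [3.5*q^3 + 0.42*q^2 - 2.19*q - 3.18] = 10.5*q^2 + 0.84*q - 2.19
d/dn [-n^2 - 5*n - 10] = -2*n - 5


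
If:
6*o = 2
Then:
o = 1/3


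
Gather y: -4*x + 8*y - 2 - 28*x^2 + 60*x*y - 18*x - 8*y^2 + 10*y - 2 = -28*x^2 - 22*x - 8*y^2 + y*(60*x + 18) - 4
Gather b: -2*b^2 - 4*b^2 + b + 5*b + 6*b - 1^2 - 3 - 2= -6*b^2 + 12*b - 6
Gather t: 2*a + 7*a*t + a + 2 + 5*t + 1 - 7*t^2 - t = 3*a - 7*t^2 + t*(7*a + 4) + 3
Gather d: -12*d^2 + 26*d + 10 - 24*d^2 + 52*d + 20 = -36*d^2 + 78*d + 30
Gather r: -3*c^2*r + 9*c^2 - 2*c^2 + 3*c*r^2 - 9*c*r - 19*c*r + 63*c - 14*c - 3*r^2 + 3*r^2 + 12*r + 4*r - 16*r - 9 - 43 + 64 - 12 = 7*c^2 + 3*c*r^2 + 49*c + r*(-3*c^2 - 28*c)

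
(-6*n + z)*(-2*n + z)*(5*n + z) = 60*n^3 - 28*n^2*z - 3*n*z^2 + z^3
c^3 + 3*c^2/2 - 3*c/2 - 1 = (c - 1)*(c + 1/2)*(c + 2)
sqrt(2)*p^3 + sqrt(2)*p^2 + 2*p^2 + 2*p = p*(p + sqrt(2))*(sqrt(2)*p + sqrt(2))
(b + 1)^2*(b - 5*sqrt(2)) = b^3 - 5*sqrt(2)*b^2 + 2*b^2 - 10*sqrt(2)*b + b - 5*sqrt(2)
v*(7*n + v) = 7*n*v + v^2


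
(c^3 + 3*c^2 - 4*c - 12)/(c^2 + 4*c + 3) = (c^2 - 4)/(c + 1)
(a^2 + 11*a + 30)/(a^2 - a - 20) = (a^2 + 11*a + 30)/(a^2 - a - 20)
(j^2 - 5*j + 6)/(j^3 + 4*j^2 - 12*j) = (j - 3)/(j*(j + 6))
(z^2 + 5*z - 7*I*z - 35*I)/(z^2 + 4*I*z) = (z^2 + z*(5 - 7*I) - 35*I)/(z*(z + 4*I))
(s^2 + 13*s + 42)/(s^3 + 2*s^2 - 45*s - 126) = (s + 7)/(s^2 - 4*s - 21)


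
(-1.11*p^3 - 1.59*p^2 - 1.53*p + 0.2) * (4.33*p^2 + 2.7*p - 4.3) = -4.8063*p^5 - 9.8817*p^4 - 6.1449*p^3 + 3.572*p^2 + 7.119*p - 0.86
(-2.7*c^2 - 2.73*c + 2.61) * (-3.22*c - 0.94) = 8.694*c^3 + 11.3286*c^2 - 5.838*c - 2.4534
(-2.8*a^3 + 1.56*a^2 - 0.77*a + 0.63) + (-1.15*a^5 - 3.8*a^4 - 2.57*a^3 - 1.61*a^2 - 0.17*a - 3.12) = -1.15*a^5 - 3.8*a^4 - 5.37*a^3 - 0.05*a^2 - 0.94*a - 2.49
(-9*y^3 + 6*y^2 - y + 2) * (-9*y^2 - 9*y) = 81*y^5 + 27*y^4 - 45*y^3 - 9*y^2 - 18*y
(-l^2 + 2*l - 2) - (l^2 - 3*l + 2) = -2*l^2 + 5*l - 4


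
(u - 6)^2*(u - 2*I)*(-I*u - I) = -I*u^4 - 2*u^3 + 11*I*u^3 + 22*u^2 - 24*I*u^2 - 48*u - 36*I*u - 72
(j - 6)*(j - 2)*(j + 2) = j^3 - 6*j^2 - 4*j + 24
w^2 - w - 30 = (w - 6)*(w + 5)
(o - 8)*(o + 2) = o^2 - 6*o - 16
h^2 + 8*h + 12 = (h + 2)*(h + 6)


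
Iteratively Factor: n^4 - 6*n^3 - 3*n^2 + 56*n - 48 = (n - 4)*(n^3 - 2*n^2 - 11*n + 12) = (n - 4)*(n - 1)*(n^2 - n - 12) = (n - 4)^2*(n - 1)*(n + 3)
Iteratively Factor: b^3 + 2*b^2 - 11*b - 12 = (b + 4)*(b^2 - 2*b - 3) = (b + 1)*(b + 4)*(b - 3)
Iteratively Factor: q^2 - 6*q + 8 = (q - 4)*(q - 2)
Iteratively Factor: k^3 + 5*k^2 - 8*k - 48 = (k + 4)*(k^2 + k - 12) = (k - 3)*(k + 4)*(k + 4)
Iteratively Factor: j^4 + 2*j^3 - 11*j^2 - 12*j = (j)*(j^3 + 2*j^2 - 11*j - 12) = j*(j + 4)*(j^2 - 2*j - 3) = j*(j + 1)*(j + 4)*(j - 3)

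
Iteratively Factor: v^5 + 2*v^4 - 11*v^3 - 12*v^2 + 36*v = (v)*(v^4 + 2*v^3 - 11*v^2 - 12*v + 36) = v*(v - 2)*(v^3 + 4*v^2 - 3*v - 18) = v*(v - 2)*(v + 3)*(v^2 + v - 6) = v*(v - 2)*(v + 3)^2*(v - 2)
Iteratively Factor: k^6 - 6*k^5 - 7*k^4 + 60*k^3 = (k + 3)*(k^5 - 9*k^4 + 20*k^3) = k*(k + 3)*(k^4 - 9*k^3 + 20*k^2) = k*(k - 4)*(k + 3)*(k^3 - 5*k^2) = k*(k - 5)*(k - 4)*(k + 3)*(k^2) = k^2*(k - 5)*(k - 4)*(k + 3)*(k)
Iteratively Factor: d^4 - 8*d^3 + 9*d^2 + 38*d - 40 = (d - 5)*(d^3 - 3*d^2 - 6*d + 8) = (d - 5)*(d - 1)*(d^2 - 2*d - 8) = (d - 5)*(d - 1)*(d + 2)*(d - 4)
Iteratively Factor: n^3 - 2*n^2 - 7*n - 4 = (n - 4)*(n^2 + 2*n + 1) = (n - 4)*(n + 1)*(n + 1)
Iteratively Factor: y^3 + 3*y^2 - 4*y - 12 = (y + 2)*(y^2 + y - 6) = (y - 2)*(y + 2)*(y + 3)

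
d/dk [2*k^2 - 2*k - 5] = 4*k - 2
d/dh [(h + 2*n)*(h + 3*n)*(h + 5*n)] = 3*h^2 + 20*h*n + 31*n^2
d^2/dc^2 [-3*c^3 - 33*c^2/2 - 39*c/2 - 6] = -18*c - 33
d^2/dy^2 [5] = 0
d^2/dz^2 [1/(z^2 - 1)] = 2*(3*z^2 + 1)/(z^2 - 1)^3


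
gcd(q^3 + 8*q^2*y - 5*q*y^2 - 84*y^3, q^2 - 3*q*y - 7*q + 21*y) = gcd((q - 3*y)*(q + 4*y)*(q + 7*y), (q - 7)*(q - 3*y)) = -q + 3*y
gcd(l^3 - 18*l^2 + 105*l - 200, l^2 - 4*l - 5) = l - 5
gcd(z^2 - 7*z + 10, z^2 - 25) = z - 5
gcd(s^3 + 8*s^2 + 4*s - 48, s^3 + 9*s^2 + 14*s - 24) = s^2 + 10*s + 24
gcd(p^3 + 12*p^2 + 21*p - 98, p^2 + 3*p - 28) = p + 7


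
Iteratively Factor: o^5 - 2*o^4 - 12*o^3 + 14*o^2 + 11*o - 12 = (o - 4)*(o^4 + 2*o^3 - 4*o^2 - 2*o + 3) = (o - 4)*(o - 1)*(o^3 + 3*o^2 - o - 3) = (o - 4)*(o - 1)*(o + 3)*(o^2 - 1) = (o - 4)*(o - 1)^2*(o + 3)*(o + 1)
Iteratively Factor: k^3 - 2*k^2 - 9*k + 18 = (k - 3)*(k^2 + k - 6) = (k - 3)*(k + 3)*(k - 2)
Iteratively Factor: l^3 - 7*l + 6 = (l - 1)*(l^2 + l - 6) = (l - 2)*(l - 1)*(l + 3)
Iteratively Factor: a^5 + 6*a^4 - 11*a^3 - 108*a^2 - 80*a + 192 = (a - 1)*(a^4 + 7*a^3 - 4*a^2 - 112*a - 192) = (a - 1)*(a + 3)*(a^3 + 4*a^2 - 16*a - 64) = (a - 4)*(a - 1)*(a + 3)*(a^2 + 8*a + 16) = (a - 4)*(a - 1)*(a + 3)*(a + 4)*(a + 4)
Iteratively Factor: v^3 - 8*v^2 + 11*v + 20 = (v - 4)*(v^2 - 4*v - 5) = (v - 4)*(v + 1)*(v - 5)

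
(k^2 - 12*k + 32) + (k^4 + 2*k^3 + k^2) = k^4 + 2*k^3 + 2*k^2 - 12*k + 32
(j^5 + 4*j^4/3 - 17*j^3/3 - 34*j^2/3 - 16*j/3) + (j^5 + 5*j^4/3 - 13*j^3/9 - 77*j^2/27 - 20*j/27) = 2*j^5 + 3*j^4 - 64*j^3/9 - 383*j^2/27 - 164*j/27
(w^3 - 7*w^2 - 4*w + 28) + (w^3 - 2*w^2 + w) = 2*w^3 - 9*w^2 - 3*w + 28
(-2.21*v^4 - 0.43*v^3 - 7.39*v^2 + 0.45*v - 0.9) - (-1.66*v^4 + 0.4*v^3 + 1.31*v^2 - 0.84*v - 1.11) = -0.55*v^4 - 0.83*v^3 - 8.7*v^2 + 1.29*v + 0.21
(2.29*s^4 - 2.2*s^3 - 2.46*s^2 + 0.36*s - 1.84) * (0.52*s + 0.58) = 1.1908*s^5 + 0.1842*s^4 - 2.5552*s^3 - 1.2396*s^2 - 0.748*s - 1.0672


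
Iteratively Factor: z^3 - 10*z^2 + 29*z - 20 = (z - 5)*(z^2 - 5*z + 4) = (z - 5)*(z - 1)*(z - 4)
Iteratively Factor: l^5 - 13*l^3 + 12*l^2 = (l)*(l^4 - 13*l^2 + 12*l) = l*(l - 3)*(l^3 + 3*l^2 - 4*l) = l*(l - 3)*(l + 4)*(l^2 - l) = l*(l - 3)*(l - 1)*(l + 4)*(l)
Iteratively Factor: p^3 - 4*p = (p - 2)*(p^2 + 2*p) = p*(p - 2)*(p + 2)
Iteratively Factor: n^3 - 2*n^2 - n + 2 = (n - 1)*(n^2 - n - 2) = (n - 1)*(n + 1)*(n - 2)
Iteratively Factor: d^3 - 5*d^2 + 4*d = (d - 4)*(d^2 - d) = (d - 4)*(d - 1)*(d)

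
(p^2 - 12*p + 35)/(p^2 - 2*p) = (p^2 - 12*p + 35)/(p*(p - 2))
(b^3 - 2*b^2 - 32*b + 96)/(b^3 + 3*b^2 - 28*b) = (b^2 + 2*b - 24)/(b*(b + 7))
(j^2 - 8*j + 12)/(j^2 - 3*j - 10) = (-j^2 + 8*j - 12)/(-j^2 + 3*j + 10)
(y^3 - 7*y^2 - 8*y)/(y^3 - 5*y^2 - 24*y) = (y + 1)/(y + 3)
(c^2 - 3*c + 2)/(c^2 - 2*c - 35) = (-c^2 + 3*c - 2)/(-c^2 + 2*c + 35)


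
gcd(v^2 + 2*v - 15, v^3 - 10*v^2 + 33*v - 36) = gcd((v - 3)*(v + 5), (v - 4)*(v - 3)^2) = v - 3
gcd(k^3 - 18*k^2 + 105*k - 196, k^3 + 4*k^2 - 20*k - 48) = k - 4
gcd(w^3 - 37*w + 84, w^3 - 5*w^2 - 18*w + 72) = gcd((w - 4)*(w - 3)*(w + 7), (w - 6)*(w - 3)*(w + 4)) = w - 3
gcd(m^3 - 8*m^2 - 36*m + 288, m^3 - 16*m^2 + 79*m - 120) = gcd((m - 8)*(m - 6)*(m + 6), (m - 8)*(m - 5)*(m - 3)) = m - 8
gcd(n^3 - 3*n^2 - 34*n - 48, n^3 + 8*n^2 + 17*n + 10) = n + 2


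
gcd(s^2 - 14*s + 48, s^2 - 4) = 1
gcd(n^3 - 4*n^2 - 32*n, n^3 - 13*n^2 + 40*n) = n^2 - 8*n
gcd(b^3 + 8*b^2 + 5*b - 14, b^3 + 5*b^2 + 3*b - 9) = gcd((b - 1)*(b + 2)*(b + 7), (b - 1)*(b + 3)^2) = b - 1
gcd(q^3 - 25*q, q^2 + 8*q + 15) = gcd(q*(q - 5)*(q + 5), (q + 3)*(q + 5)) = q + 5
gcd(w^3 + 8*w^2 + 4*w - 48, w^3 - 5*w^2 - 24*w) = 1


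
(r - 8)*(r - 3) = r^2 - 11*r + 24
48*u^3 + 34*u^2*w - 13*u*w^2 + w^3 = (-8*u + w)*(-6*u + w)*(u + w)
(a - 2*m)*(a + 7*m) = a^2 + 5*a*m - 14*m^2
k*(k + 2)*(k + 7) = k^3 + 9*k^2 + 14*k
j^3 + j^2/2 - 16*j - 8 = (j - 4)*(j + 1/2)*(j + 4)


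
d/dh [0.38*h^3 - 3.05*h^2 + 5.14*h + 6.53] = 1.14*h^2 - 6.1*h + 5.14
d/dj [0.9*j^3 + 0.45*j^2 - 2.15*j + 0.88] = 2.7*j^2 + 0.9*j - 2.15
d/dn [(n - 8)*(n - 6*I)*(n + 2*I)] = 3*n^2 - 8*n*(2 + I) + 12 + 32*I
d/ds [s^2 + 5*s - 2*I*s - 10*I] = 2*s + 5 - 2*I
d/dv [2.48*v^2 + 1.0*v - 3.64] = 4.96*v + 1.0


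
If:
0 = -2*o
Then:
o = 0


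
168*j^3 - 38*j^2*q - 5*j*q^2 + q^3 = (-7*j + q)*(-4*j + q)*(6*j + q)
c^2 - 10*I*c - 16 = (c - 8*I)*(c - 2*I)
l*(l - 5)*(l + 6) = l^3 + l^2 - 30*l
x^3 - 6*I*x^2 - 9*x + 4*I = (x - 4*I)*(x - I)^2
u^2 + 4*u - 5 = (u - 1)*(u + 5)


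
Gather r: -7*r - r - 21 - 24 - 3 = -8*r - 48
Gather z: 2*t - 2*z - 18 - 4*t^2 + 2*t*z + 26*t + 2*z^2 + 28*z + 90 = -4*t^2 + 28*t + 2*z^2 + z*(2*t + 26) + 72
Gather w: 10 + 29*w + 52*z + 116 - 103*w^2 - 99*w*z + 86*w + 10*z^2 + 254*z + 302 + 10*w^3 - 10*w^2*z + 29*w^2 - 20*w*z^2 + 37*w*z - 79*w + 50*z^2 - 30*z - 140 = 10*w^3 + w^2*(-10*z - 74) + w*(-20*z^2 - 62*z + 36) + 60*z^2 + 276*z + 288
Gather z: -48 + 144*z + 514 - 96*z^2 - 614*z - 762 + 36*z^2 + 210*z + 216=-60*z^2 - 260*z - 80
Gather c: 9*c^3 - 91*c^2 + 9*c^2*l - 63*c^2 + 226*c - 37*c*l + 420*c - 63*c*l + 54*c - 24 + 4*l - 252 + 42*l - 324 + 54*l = 9*c^3 + c^2*(9*l - 154) + c*(700 - 100*l) + 100*l - 600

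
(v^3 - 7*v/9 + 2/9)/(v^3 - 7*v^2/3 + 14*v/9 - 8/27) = 3*(v + 1)/(3*v - 4)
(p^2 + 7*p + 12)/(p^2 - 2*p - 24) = (p + 3)/(p - 6)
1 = 1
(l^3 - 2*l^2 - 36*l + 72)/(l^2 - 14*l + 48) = (l^2 + 4*l - 12)/(l - 8)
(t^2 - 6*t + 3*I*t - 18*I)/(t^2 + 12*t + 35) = (t^2 + 3*t*(-2 + I) - 18*I)/(t^2 + 12*t + 35)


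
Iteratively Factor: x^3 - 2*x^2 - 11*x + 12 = (x - 4)*(x^2 + 2*x - 3) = (x - 4)*(x - 1)*(x + 3)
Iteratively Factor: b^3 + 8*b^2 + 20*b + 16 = (b + 2)*(b^2 + 6*b + 8) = (b + 2)^2*(b + 4)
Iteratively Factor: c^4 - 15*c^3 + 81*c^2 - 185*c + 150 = (c - 2)*(c^3 - 13*c^2 + 55*c - 75) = (c - 3)*(c - 2)*(c^2 - 10*c + 25) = (c - 5)*(c - 3)*(c - 2)*(c - 5)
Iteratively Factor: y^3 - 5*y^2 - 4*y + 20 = (y + 2)*(y^2 - 7*y + 10) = (y - 2)*(y + 2)*(y - 5)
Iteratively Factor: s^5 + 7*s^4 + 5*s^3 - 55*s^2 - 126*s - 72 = (s + 4)*(s^4 + 3*s^3 - 7*s^2 - 27*s - 18) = (s - 3)*(s + 4)*(s^3 + 6*s^2 + 11*s + 6) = (s - 3)*(s + 1)*(s + 4)*(s^2 + 5*s + 6) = (s - 3)*(s + 1)*(s + 2)*(s + 4)*(s + 3)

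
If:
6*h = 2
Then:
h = 1/3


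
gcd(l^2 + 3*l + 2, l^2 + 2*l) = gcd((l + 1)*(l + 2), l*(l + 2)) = l + 2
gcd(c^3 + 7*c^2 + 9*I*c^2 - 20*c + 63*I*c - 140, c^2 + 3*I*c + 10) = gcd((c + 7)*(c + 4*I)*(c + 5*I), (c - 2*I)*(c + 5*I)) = c + 5*I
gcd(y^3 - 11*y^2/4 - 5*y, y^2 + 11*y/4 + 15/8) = y + 5/4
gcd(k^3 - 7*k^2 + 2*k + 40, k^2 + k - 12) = 1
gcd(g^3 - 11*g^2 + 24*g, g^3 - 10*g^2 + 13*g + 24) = g^2 - 11*g + 24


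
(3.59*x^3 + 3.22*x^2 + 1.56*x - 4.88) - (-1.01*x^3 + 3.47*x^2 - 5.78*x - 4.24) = 4.6*x^3 - 0.25*x^2 + 7.34*x - 0.64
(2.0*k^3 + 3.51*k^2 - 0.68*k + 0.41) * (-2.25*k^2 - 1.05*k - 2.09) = -4.5*k^5 - 9.9975*k^4 - 6.3355*k^3 - 7.5444*k^2 + 0.9907*k - 0.8569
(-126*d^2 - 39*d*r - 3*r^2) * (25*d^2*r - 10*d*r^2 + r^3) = -3150*d^4*r + 285*d^3*r^2 + 189*d^2*r^3 - 9*d*r^4 - 3*r^5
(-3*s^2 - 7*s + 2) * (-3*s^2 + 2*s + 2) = 9*s^4 + 15*s^3 - 26*s^2 - 10*s + 4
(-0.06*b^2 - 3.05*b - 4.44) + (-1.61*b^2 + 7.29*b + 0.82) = -1.67*b^2 + 4.24*b - 3.62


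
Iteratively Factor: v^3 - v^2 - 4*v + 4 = (v - 2)*(v^2 + v - 2) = (v - 2)*(v + 2)*(v - 1)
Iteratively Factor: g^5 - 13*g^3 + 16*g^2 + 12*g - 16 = (g - 2)*(g^4 + 2*g^3 - 9*g^2 - 2*g + 8) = (g - 2)^2*(g^3 + 4*g^2 - g - 4) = (g - 2)^2*(g + 1)*(g^2 + 3*g - 4) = (g - 2)^2*(g + 1)*(g + 4)*(g - 1)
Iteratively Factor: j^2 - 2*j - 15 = (j - 5)*(j + 3)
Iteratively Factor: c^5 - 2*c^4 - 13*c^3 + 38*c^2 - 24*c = (c)*(c^4 - 2*c^3 - 13*c^2 + 38*c - 24) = c*(c - 3)*(c^3 + c^2 - 10*c + 8) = c*(c - 3)*(c - 1)*(c^2 + 2*c - 8) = c*(c - 3)*(c - 2)*(c - 1)*(c + 4)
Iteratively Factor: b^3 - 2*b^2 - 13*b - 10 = (b - 5)*(b^2 + 3*b + 2) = (b - 5)*(b + 2)*(b + 1)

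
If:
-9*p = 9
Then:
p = -1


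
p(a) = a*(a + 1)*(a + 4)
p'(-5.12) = 31.44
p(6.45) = 502.15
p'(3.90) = 88.63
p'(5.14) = 134.66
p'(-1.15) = -3.53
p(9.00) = 1170.00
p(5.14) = 288.45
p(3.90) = 150.97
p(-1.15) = 0.49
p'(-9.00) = 157.00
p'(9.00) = 337.00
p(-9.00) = -360.00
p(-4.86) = -16.13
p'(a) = a*(a + 1) + a*(a + 4) + (a + 1)*(a + 4)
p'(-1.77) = -4.30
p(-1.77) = 3.04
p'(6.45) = 193.31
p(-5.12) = -23.63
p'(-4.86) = 26.26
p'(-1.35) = -4.03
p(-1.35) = 1.25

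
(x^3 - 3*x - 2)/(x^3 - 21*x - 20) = (x^2 - x - 2)/(x^2 - x - 20)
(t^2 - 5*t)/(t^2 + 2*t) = (t - 5)/(t + 2)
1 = 1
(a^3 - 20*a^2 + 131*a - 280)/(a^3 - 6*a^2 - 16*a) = (a^2 - 12*a + 35)/(a*(a + 2))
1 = 1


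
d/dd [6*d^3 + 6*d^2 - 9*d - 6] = 18*d^2 + 12*d - 9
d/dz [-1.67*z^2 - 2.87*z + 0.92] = -3.34*z - 2.87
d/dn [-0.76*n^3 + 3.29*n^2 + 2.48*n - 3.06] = -2.28*n^2 + 6.58*n + 2.48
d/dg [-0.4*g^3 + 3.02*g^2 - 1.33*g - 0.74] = -1.2*g^2 + 6.04*g - 1.33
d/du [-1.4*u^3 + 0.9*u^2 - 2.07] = u*(1.8 - 4.2*u)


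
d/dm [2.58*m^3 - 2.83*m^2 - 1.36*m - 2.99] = 7.74*m^2 - 5.66*m - 1.36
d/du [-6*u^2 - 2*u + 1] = -12*u - 2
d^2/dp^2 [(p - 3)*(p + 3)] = 2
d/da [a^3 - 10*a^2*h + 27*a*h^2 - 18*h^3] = 3*a^2 - 20*a*h + 27*h^2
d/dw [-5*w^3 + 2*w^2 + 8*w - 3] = -15*w^2 + 4*w + 8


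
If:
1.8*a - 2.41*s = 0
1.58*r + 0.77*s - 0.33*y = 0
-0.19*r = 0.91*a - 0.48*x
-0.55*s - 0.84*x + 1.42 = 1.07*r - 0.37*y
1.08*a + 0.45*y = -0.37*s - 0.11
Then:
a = 0.81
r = -0.86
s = 0.61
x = 1.20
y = -2.69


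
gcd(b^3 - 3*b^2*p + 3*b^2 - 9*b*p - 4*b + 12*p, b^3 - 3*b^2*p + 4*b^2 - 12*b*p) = -b^2 + 3*b*p - 4*b + 12*p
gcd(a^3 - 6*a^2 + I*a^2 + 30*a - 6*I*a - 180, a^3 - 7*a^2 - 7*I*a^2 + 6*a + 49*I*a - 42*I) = a - 6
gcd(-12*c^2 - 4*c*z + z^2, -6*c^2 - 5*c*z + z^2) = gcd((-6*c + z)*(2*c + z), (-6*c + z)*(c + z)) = -6*c + z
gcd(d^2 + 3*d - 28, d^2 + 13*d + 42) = d + 7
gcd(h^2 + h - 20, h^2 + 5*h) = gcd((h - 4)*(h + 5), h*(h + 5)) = h + 5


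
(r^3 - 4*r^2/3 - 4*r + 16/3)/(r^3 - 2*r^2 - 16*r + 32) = (3*r^2 + 2*r - 8)/(3*(r^2 - 16))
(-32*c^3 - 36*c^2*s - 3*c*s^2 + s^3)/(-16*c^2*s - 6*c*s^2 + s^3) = (4*c^2 + 5*c*s + s^2)/(s*(2*c + s))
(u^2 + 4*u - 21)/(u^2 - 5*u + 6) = (u + 7)/(u - 2)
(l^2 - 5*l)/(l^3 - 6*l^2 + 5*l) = 1/(l - 1)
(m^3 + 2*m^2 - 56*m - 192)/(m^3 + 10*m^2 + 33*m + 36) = (m^2 - 2*m - 48)/(m^2 + 6*m + 9)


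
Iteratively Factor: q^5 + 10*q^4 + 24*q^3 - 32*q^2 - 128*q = (q - 2)*(q^4 + 12*q^3 + 48*q^2 + 64*q) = q*(q - 2)*(q^3 + 12*q^2 + 48*q + 64) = q*(q - 2)*(q + 4)*(q^2 + 8*q + 16) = q*(q - 2)*(q + 4)^2*(q + 4)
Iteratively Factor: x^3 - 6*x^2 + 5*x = (x - 5)*(x^2 - x) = x*(x - 5)*(x - 1)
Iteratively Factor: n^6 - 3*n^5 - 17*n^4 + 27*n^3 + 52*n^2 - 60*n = (n)*(n^5 - 3*n^4 - 17*n^3 + 27*n^2 + 52*n - 60) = n*(n + 2)*(n^4 - 5*n^3 - 7*n^2 + 41*n - 30) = n*(n + 2)*(n + 3)*(n^3 - 8*n^2 + 17*n - 10) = n*(n - 1)*(n + 2)*(n + 3)*(n^2 - 7*n + 10) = n*(n - 2)*(n - 1)*(n + 2)*(n + 3)*(n - 5)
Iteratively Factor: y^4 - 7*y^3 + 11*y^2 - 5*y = (y)*(y^3 - 7*y^2 + 11*y - 5) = y*(y - 1)*(y^2 - 6*y + 5) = y*(y - 1)^2*(y - 5)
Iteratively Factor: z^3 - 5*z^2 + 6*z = (z - 2)*(z^2 - 3*z) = (z - 3)*(z - 2)*(z)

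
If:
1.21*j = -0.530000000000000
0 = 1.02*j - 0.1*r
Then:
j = -0.44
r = -4.47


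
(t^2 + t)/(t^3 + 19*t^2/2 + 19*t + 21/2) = 2*t/(2*t^2 + 17*t + 21)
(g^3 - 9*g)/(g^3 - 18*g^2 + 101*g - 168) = g*(g + 3)/(g^2 - 15*g + 56)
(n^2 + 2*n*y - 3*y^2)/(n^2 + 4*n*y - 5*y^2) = (n + 3*y)/(n + 5*y)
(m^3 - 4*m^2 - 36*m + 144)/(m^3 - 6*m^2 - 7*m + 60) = (m^2 - 36)/(m^2 - 2*m - 15)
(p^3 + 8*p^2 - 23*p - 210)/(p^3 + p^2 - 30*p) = (p + 7)/p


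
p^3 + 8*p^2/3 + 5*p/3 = p*(p + 1)*(p + 5/3)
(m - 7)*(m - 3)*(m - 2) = m^3 - 12*m^2 + 41*m - 42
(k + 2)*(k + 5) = k^2 + 7*k + 10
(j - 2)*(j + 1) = j^2 - j - 2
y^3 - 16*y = y*(y - 4)*(y + 4)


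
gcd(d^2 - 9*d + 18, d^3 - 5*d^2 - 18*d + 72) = d^2 - 9*d + 18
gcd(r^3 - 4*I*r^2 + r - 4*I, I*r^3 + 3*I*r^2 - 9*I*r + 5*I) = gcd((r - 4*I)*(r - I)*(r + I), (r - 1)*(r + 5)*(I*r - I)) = 1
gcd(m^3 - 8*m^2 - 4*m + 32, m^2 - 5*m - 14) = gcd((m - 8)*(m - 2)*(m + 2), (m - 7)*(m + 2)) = m + 2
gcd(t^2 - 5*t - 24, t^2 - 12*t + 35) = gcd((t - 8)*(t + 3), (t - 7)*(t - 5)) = 1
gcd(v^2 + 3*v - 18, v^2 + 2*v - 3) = 1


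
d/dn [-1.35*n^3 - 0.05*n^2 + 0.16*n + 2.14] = -4.05*n^2 - 0.1*n + 0.16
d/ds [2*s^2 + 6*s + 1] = 4*s + 6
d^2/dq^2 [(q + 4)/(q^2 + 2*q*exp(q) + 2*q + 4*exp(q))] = 2*(4*(q + 4)*(q*exp(q) + q + 3*exp(q) + 1)^2 - (q^2 + 2*q*exp(q) + 2*q + 4*exp(q))*(2*q*exp(q) + 2*q + (q + 4)*(q*exp(q) + 4*exp(q) + 1) + 6*exp(q) + 2))/(q^2 + 2*q*exp(q) + 2*q + 4*exp(q))^3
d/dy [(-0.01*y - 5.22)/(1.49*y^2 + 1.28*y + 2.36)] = (0.0149*y^2 + 15.5556*y + 6.658)/(2.2201*y^4 + 3.8144*y^3 + 8.6712*y^2 + 6.0416*y + 5.5696)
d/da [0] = 0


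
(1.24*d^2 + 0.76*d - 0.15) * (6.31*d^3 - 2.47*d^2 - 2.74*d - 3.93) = 7.8244*d^5 + 1.7328*d^4 - 6.2213*d^3 - 6.5851*d^2 - 2.5758*d + 0.5895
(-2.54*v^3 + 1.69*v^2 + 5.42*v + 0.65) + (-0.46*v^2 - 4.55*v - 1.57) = -2.54*v^3 + 1.23*v^2 + 0.87*v - 0.92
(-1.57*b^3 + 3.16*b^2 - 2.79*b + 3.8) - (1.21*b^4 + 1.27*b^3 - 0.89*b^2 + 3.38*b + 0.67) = -1.21*b^4 - 2.84*b^3 + 4.05*b^2 - 6.17*b + 3.13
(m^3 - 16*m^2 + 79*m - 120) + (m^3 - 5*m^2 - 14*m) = 2*m^3 - 21*m^2 + 65*m - 120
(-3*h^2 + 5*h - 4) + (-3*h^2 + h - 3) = -6*h^2 + 6*h - 7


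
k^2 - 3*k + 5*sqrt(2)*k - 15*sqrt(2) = (k - 3)*(k + 5*sqrt(2))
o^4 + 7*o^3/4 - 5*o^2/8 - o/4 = o*(o - 1/2)*(o + 1/4)*(o + 2)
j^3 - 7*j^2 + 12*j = j*(j - 4)*(j - 3)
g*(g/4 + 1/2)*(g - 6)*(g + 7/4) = g^4/4 - 9*g^3/16 - 19*g^2/4 - 21*g/4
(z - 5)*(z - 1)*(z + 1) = z^3 - 5*z^2 - z + 5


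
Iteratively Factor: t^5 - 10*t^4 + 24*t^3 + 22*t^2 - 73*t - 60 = (t + 1)*(t^4 - 11*t^3 + 35*t^2 - 13*t - 60) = (t - 5)*(t + 1)*(t^3 - 6*t^2 + 5*t + 12) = (t - 5)*(t + 1)^2*(t^2 - 7*t + 12) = (t - 5)*(t - 4)*(t + 1)^2*(t - 3)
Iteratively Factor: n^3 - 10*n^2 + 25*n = (n - 5)*(n^2 - 5*n) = n*(n - 5)*(n - 5)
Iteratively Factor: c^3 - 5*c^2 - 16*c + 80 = (c - 5)*(c^2 - 16) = (c - 5)*(c + 4)*(c - 4)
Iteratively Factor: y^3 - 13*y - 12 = (y + 1)*(y^2 - y - 12) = (y - 4)*(y + 1)*(y + 3)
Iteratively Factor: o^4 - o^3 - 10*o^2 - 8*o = (o - 4)*(o^3 + 3*o^2 + 2*o) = o*(o - 4)*(o^2 + 3*o + 2) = o*(o - 4)*(o + 2)*(o + 1)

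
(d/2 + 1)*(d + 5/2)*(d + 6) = d^3/2 + 21*d^2/4 + 16*d + 15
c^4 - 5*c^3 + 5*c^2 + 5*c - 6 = (c - 3)*(c - 2)*(c - 1)*(c + 1)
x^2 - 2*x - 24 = (x - 6)*(x + 4)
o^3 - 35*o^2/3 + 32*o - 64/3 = (o - 8)*(o - 8/3)*(o - 1)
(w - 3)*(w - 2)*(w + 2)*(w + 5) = w^4 + 2*w^3 - 19*w^2 - 8*w + 60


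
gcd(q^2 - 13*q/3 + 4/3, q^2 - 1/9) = q - 1/3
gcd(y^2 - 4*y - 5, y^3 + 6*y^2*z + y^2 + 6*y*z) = y + 1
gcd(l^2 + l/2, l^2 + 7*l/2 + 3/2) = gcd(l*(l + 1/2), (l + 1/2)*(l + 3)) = l + 1/2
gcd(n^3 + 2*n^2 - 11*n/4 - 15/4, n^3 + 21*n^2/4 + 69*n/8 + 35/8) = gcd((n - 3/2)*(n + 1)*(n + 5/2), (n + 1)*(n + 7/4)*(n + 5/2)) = n^2 + 7*n/2 + 5/2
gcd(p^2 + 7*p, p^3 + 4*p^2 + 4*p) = p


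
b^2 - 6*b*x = b*(b - 6*x)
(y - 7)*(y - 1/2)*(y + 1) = y^3 - 13*y^2/2 - 4*y + 7/2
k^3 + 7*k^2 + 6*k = k*(k + 1)*(k + 6)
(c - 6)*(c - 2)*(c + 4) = c^3 - 4*c^2 - 20*c + 48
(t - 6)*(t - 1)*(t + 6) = t^3 - t^2 - 36*t + 36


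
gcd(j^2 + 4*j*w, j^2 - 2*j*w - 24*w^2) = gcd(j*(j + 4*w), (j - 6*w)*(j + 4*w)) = j + 4*w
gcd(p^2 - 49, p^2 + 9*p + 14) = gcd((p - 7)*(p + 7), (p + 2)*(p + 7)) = p + 7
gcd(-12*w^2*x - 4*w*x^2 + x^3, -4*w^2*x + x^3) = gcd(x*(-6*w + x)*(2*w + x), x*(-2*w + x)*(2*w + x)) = 2*w*x + x^2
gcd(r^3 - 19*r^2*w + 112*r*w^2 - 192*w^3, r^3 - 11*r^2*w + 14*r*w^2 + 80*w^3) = r - 8*w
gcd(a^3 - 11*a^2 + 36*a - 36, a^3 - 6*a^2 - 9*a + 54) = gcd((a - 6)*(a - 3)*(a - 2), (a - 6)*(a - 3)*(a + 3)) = a^2 - 9*a + 18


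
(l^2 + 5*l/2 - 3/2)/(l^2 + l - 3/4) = 2*(l + 3)/(2*l + 3)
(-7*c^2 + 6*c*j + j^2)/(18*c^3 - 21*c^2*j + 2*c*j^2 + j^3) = (-7*c - j)/(18*c^2 - 3*c*j - j^2)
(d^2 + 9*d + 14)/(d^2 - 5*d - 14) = (d + 7)/(d - 7)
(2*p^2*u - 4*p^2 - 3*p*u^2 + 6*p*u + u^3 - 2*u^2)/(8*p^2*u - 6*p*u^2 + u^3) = (p*u - 2*p - u^2 + 2*u)/(u*(4*p - u))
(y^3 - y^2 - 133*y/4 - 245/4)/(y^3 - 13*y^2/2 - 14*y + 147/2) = (y + 5/2)/(y - 3)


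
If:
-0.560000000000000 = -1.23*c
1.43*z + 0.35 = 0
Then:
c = 0.46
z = -0.24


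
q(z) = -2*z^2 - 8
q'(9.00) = -36.00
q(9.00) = -170.00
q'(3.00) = -12.00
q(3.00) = -26.00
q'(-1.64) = 6.56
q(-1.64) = -13.38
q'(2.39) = -9.56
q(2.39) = -19.42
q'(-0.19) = 0.76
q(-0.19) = -8.07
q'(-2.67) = 10.68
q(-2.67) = -22.26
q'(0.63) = -2.52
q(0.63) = -8.79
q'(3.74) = -14.96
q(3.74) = -35.98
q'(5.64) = -22.56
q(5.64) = -71.62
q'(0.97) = -3.88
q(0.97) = -9.88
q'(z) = -4*z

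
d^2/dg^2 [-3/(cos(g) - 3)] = 3*(cos(g)^2 + 3*cos(g) - 2)/(cos(g) - 3)^3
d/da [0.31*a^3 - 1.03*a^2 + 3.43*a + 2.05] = 0.93*a^2 - 2.06*a + 3.43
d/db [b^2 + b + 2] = 2*b + 1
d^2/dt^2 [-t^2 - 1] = -2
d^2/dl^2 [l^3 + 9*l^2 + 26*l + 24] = 6*l + 18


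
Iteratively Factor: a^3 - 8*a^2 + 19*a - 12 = (a - 3)*(a^2 - 5*a + 4) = (a - 3)*(a - 1)*(a - 4)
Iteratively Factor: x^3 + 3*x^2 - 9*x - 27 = (x - 3)*(x^2 + 6*x + 9) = (x - 3)*(x + 3)*(x + 3)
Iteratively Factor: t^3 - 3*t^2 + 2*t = (t - 2)*(t^2 - t) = (t - 2)*(t - 1)*(t)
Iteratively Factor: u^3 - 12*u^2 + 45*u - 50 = (u - 2)*(u^2 - 10*u + 25) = (u - 5)*(u - 2)*(u - 5)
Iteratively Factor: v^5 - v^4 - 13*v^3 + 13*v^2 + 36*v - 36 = (v - 2)*(v^4 + v^3 - 11*v^2 - 9*v + 18) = (v - 2)*(v + 3)*(v^3 - 2*v^2 - 5*v + 6) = (v - 3)*(v - 2)*(v + 3)*(v^2 + v - 2) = (v - 3)*(v - 2)*(v + 2)*(v + 3)*(v - 1)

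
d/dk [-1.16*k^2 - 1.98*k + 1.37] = -2.32*k - 1.98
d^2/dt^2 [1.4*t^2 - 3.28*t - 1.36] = 2.80000000000000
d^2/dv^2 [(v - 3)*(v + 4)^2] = 6*v + 10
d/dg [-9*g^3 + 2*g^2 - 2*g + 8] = -27*g^2 + 4*g - 2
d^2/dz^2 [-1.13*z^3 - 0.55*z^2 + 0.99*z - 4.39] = -6.78*z - 1.1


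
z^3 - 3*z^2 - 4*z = z*(z - 4)*(z + 1)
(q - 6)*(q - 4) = q^2 - 10*q + 24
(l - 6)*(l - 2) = l^2 - 8*l + 12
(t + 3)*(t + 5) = t^2 + 8*t + 15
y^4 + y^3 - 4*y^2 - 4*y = y*(y - 2)*(y + 1)*(y + 2)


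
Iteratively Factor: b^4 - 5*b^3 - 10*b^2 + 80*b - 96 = (b - 4)*(b^3 - b^2 - 14*b + 24) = (b - 4)*(b + 4)*(b^2 - 5*b + 6) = (b - 4)*(b - 2)*(b + 4)*(b - 3)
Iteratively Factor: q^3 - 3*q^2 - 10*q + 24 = (q - 2)*(q^2 - q - 12) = (q - 2)*(q + 3)*(q - 4)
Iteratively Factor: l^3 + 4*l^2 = (l)*(l^2 + 4*l) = l*(l + 4)*(l)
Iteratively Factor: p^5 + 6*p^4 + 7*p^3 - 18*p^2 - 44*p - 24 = (p - 2)*(p^4 + 8*p^3 + 23*p^2 + 28*p + 12) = (p - 2)*(p + 2)*(p^3 + 6*p^2 + 11*p + 6) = (p - 2)*(p + 1)*(p + 2)*(p^2 + 5*p + 6) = (p - 2)*(p + 1)*(p + 2)^2*(p + 3)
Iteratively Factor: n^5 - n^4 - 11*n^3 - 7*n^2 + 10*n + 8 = (n + 2)*(n^4 - 3*n^3 - 5*n^2 + 3*n + 4) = (n - 4)*(n + 2)*(n^3 + n^2 - n - 1) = (n - 4)*(n + 1)*(n + 2)*(n^2 - 1) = (n - 4)*(n + 1)^2*(n + 2)*(n - 1)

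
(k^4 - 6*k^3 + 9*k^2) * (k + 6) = k^5 - 27*k^3 + 54*k^2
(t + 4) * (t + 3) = t^2 + 7*t + 12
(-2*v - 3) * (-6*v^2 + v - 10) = 12*v^3 + 16*v^2 + 17*v + 30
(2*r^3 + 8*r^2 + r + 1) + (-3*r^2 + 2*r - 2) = 2*r^3 + 5*r^2 + 3*r - 1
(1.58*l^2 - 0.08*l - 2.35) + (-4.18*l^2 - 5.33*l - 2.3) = -2.6*l^2 - 5.41*l - 4.65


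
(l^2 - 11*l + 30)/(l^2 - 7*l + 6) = (l - 5)/(l - 1)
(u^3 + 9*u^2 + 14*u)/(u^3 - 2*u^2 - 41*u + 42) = u*(u^2 + 9*u + 14)/(u^3 - 2*u^2 - 41*u + 42)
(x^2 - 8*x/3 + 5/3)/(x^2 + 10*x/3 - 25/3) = (x - 1)/(x + 5)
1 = 1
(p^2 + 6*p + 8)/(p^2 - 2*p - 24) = (p + 2)/(p - 6)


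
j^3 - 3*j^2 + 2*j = j*(j - 2)*(j - 1)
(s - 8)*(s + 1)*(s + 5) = s^3 - 2*s^2 - 43*s - 40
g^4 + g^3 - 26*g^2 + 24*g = g*(g - 4)*(g - 1)*(g + 6)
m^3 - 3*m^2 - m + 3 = (m - 3)*(m - 1)*(m + 1)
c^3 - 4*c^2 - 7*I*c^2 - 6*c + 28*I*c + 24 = (c - 4)*(c - 6*I)*(c - I)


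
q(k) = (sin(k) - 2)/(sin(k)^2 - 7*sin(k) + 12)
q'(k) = (-2*sin(k)*cos(k) + 7*cos(k))*(sin(k) - 2)/(sin(k)^2 - 7*sin(k) + 12)^2 + cos(k)/(sin(k)^2 - 7*sin(k) + 12) = (4*sin(k) + cos(k)^2 - 3)*cos(k)/(sin(k)^2 - 7*sin(k) + 12)^2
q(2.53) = -0.17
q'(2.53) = 0.00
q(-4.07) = -0.17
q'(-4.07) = -0.01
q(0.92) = -0.17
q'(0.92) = 0.01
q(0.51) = -0.17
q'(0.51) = -0.00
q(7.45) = -0.17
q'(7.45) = 0.01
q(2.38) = -0.17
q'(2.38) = -0.00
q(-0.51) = -0.16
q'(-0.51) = -0.01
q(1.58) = -0.17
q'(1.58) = -0.00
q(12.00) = -0.16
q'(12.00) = -0.01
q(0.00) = -0.17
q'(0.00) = -0.01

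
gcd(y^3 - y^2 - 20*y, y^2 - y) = y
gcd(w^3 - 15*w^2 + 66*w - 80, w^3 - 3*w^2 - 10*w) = w - 5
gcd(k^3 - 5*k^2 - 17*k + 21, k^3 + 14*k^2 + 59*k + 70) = 1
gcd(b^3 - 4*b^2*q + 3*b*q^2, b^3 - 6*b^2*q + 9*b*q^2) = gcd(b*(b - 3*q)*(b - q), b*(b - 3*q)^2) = -b^2 + 3*b*q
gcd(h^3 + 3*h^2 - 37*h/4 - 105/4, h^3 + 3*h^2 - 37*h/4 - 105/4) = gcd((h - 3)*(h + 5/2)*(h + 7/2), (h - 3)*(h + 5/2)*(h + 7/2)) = h^3 + 3*h^2 - 37*h/4 - 105/4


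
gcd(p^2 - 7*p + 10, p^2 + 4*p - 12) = p - 2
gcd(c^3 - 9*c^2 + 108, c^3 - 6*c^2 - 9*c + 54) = c^2 - 3*c - 18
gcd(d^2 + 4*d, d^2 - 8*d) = d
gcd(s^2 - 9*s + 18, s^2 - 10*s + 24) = s - 6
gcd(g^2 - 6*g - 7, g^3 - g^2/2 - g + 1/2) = g + 1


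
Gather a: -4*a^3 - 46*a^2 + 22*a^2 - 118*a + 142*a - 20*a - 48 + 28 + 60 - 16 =-4*a^3 - 24*a^2 + 4*a + 24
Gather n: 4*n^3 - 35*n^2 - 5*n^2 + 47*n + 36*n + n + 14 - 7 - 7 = 4*n^3 - 40*n^2 + 84*n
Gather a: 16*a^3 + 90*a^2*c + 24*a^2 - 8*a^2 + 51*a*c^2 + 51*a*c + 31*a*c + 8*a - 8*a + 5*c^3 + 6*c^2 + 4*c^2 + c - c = 16*a^3 + a^2*(90*c + 16) + a*(51*c^2 + 82*c) + 5*c^3 + 10*c^2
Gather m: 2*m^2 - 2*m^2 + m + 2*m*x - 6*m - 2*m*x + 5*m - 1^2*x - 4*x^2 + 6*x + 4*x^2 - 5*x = 0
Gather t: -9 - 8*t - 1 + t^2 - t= t^2 - 9*t - 10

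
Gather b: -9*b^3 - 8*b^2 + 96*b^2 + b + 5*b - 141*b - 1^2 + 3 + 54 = -9*b^3 + 88*b^2 - 135*b + 56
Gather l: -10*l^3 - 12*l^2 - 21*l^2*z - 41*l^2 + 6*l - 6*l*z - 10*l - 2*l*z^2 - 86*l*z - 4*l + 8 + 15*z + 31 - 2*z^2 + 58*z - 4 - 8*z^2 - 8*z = -10*l^3 + l^2*(-21*z - 53) + l*(-2*z^2 - 92*z - 8) - 10*z^2 + 65*z + 35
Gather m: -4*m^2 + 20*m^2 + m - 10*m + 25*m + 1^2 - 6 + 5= 16*m^2 + 16*m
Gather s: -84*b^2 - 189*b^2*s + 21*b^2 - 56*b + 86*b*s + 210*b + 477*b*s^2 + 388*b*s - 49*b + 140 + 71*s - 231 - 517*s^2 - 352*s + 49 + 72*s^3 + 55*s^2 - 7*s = -63*b^2 + 105*b + 72*s^3 + s^2*(477*b - 462) + s*(-189*b^2 + 474*b - 288) - 42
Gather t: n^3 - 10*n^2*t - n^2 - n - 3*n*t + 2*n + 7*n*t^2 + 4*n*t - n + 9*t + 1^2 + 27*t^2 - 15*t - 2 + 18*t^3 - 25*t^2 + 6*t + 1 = n^3 - n^2 + 18*t^3 + t^2*(7*n + 2) + t*(-10*n^2 + n)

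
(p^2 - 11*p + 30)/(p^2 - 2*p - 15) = (p - 6)/(p + 3)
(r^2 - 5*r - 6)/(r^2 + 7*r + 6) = (r - 6)/(r + 6)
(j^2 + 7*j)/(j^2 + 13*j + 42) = j/(j + 6)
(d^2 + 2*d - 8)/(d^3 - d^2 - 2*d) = (d + 4)/(d*(d + 1))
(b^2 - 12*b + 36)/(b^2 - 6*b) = (b - 6)/b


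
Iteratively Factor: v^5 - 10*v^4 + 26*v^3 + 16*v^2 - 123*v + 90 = (v - 5)*(v^4 - 5*v^3 + v^2 + 21*v - 18) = (v - 5)*(v - 1)*(v^3 - 4*v^2 - 3*v + 18) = (v - 5)*(v - 1)*(v + 2)*(v^2 - 6*v + 9) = (v - 5)*(v - 3)*(v - 1)*(v + 2)*(v - 3)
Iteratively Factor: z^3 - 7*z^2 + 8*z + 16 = (z + 1)*(z^2 - 8*z + 16) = (z - 4)*(z + 1)*(z - 4)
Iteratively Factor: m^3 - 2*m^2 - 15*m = (m - 5)*(m^2 + 3*m) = (m - 5)*(m + 3)*(m)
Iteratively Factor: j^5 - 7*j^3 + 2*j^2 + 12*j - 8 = (j + 2)*(j^4 - 2*j^3 - 3*j^2 + 8*j - 4) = (j + 2)^2*(j^3 - 4*j^2 + 5*j - 2) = (j - 2)*(j + 2)^2*(j^2 - 2*j + 1) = (j - 2)*(j - 1)*(j + 2)^2*(j - 1)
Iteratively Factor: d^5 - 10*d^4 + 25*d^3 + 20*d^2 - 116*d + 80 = (d - 1)*(d^4 - 9*d^3 + 16*d^2 + 36*d - 80) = (d - 5)*(d - 1)*(d^3 - 4*d^2 - 4*d + 16) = (d - 5)*(d - 2)*(d - 1)*(d^2 - 2*d - 8) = (d - 5)*(d - 4)*(d - 2)*(d - 1)*(d + 2)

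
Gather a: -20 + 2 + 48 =30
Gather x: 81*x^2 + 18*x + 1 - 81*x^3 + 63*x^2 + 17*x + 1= -81*x^3 + 144*x^2 + 35*x + 2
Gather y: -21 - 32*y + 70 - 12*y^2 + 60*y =-12*y^2 + 28*y + 49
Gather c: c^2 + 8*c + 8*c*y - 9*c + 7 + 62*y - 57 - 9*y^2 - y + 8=c^2 + c*(8*y - 1) - 9*y^2 + 61*y - 42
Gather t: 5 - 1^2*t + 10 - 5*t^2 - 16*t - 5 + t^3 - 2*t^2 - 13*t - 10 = t^3 - 7*t^2 - 30*t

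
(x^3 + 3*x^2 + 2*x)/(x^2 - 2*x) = (x^2 + 3*x + 2)/(x - 2)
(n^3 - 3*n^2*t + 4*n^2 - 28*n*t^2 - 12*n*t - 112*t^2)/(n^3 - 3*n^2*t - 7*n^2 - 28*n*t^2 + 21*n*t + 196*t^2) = (n + 4)/(n - 7)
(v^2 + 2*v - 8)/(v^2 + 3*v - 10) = (v + 4)/(v + 5)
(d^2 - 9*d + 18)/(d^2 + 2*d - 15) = (d - 6)/(d + 5)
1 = 1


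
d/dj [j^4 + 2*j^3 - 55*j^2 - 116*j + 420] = 4*j^3 + 6*j^2 - 110*j - 116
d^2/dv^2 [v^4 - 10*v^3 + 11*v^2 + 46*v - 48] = 12*v^2 - 60*v + 22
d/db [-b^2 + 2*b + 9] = 2 - 2*b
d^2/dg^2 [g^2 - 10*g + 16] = 2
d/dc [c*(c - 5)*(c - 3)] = 3*c^2 - 16*c + 15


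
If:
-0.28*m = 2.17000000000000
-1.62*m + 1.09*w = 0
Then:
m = -7.75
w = -11.52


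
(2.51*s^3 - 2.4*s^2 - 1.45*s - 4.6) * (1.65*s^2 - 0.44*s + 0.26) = 4.1415*s^5 - 5.0644*s^4 - 0.6839*s^3 - 7.576*s^2 + 1.647*s - 1.196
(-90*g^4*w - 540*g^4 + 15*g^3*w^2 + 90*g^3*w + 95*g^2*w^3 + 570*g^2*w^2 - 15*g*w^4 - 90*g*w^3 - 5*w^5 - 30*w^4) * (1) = -90*g^4*w - 540*g^4 + 15*g^3*w^2 + 90*g^3*w + 95*g^2*w^3 + 570*g^2*w^2 - 15*g*w^4 - 90*g*w^3 - 5*w^5 - 30*w^4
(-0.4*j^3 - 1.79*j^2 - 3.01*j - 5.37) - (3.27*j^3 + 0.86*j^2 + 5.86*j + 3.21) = -3.67*j^3 - 2.65*j^2 - 8.87*j - 8.58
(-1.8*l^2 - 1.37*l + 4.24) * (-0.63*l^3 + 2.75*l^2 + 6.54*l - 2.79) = 1.134*l^5 - 4.0869*l^4 - 18.2107*l^3 + 7.7222*l^2 + 31.5519*l - 11.8296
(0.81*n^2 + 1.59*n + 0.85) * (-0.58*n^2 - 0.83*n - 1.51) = -0.4698*n^4 - 1.5945*n^3 - 3.0358*n^2 - 3.1064*n - 1.2835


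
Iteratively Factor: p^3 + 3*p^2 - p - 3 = (p - 1)*(p^2 + 4*p + 3) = (p - 1)*(p + 3)*(p + 1)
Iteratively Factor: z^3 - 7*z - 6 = (z - 3)*(z^2 + 3*z + 2) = (z - 3)*(z + 1)*(z + 2)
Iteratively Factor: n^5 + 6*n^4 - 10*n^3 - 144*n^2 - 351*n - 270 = (n + 3)*(n^4 + 3*n^3 - 19*n^2 - 87*n - 90) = (n - 5)*(n + 3)*(n^3 + 8*n^2 + 21*n + 18) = (n - 5)*(n + 3)^2*(n^2 + 5*n + 6) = (n - 5)*(n + 3)^3*(n + 2)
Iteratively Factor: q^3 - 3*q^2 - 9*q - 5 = (q + 1)*(q^2 - 4*q - 5) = (q + 1)^2*(q - 5)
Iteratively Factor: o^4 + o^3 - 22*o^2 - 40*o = (o + 2)*(o^3 - o^2 - 20*o) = o*(o + 2)*(o^2 - o - 20) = o*(o - 5)*(o + 2)*(o + 4)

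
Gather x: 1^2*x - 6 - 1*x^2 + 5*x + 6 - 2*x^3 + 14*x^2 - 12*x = -2*x^3 + 13*x^2 - 6*x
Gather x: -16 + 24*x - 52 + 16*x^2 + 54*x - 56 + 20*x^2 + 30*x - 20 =36*x^2 + 108*x - 144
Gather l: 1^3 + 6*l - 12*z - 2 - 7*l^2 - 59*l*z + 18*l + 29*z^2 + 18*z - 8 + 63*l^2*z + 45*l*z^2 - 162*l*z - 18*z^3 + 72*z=l^2*(63*z - 7) + l*(45*z^2 - 221*z + 24) - 18*z^3 + 29*z^2 + 78*z - 9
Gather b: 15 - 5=10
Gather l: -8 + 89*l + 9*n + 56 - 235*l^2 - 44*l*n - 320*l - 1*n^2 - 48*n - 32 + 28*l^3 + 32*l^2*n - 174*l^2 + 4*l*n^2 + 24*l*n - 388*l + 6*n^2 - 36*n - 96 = 28*l^3 + l^2*(32*n - 409) + l*(4*n^2 - 20*n - 619) + 5*n^2 - 75*n - 80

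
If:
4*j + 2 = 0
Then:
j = -1/2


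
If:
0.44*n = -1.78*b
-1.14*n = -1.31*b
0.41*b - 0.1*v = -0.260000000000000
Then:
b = 0.00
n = 0.00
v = 2.60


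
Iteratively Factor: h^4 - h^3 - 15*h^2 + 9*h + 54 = (h - 3)*(h^3 + 2*h^2 - 9*h - 18) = (h - 3)^2*(h^2 + 5*h + 6) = (h - 3)^2*(h + 3)*(h + 2)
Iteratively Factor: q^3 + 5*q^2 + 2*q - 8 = (q + 2)*(q^2 + 3*q - 4) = (q + 2)*(q + 4)*(q - 1)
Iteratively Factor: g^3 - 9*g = (g - 3)*(g^2 + 3*g) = (g - 3)*(g + 3)*(g)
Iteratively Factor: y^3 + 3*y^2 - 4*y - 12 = (y + 2)*(y^2 + y - 6) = (y + 2)*(y + 3)*(y - 2)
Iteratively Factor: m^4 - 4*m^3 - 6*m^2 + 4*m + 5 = (m + 1)*(m^3 - 5*m^2 - m + 5) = (m - 5)*(m + 1)*(m^2 - 1) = (m - 5)*(m - 1)*(m + 1)*(m + 1)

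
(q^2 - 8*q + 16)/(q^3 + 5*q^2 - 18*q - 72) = (q - 4)/(q^2 + 9*q + 18)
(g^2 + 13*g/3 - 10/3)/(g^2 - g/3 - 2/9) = 3*(g + 5)/(3*g + 1)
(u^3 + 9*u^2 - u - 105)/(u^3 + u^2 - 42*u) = (u^2 + 2*u - 15)/(u*(u - 6))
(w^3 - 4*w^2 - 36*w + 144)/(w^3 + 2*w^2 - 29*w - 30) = (w^2 - 10*w + 24)/(w^2 - 4*w - 5)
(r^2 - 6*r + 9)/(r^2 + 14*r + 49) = (r^2 - 6*r + 9)/(r^2 + 14*r + 49)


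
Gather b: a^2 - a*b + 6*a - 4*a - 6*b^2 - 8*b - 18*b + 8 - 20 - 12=a^2 + 2*a - 6*b^2 + b*(-a - 26) - 24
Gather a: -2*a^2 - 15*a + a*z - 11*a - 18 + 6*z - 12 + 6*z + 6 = -2*a^2 + a*(z - 26) + 12*z - 24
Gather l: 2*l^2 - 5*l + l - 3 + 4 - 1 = 2*l^2 - 4*l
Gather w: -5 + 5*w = 5*w - 5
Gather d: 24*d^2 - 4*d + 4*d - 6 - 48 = 24*d^2 - 54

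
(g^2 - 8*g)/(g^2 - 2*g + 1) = g*(g - 8)/(g^2 - 2*g + 1)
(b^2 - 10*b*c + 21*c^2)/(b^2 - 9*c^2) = (b - 7*c)/(b + 3*c)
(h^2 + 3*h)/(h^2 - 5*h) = (h + 3)/(h - 5)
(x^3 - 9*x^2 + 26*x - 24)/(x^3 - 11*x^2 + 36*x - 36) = (x - 4)/(x - 6)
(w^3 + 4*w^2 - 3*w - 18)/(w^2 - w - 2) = (w^2 + 6*w + 9)/(w + 1)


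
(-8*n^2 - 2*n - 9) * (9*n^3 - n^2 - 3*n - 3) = -72*n^5 - 10*n^4 - 55*n^3 + 39*n^2 + 33*n + 27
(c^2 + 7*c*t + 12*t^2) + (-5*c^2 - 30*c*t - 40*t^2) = -4*c^2 - 23*c*t - 28*t^2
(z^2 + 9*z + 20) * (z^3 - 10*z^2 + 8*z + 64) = z^5 - z^4 - 62*z^3 - 64*z^2 + 736*z + 1280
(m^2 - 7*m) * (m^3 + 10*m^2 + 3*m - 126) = m^5 + 3*m^4 - 67*m^3 - 147*m^2 + 882*m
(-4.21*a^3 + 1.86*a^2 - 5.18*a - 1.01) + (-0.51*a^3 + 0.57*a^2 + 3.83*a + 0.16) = -4.72*a^3 + 2.43*a^2 - 1.35*a - 0.85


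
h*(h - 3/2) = h^2 - 3*h/2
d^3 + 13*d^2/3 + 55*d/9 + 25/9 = (d + 1)*(d + 5/3)^2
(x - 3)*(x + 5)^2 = x^3 + 7*x^2 - 5*x - 75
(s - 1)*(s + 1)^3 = s^4 + 2*s^3 - 2*s - 1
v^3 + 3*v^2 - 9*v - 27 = (v - 3)*(v + 3)^2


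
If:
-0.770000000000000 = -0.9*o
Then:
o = 0.86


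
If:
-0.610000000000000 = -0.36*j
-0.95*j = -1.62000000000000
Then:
No Solution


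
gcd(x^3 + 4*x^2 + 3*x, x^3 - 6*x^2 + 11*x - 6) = 1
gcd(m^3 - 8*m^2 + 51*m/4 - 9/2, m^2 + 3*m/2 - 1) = m - 1/2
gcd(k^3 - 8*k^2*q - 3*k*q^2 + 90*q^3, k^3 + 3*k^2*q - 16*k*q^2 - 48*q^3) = k + 3*q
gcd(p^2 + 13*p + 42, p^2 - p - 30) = 1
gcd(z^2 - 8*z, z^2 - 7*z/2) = z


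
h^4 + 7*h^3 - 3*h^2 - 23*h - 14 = (h - 2)*(h + 1)^2*(h + 7)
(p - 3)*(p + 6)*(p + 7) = p^3 + 10*p^2 + 3*p - 126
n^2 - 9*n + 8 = (n - 8)*(n - 1)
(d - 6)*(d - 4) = d^2 - 10*d + 24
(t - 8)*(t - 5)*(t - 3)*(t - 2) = t^4 - 18*t^3 + 111*t^2 - 278*t + 240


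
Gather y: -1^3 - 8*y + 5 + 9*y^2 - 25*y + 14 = 9*y^2 - 33*y + 18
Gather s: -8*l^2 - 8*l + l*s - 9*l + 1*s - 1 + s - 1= -8*l^2 - 17*l + s*(l + 2) - 2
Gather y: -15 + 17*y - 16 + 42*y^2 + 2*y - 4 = 42*y^2 + 19*y - 35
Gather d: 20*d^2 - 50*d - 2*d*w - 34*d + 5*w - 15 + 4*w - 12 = 20*d^2 + d*(-2*w - 84) + 9*w - 27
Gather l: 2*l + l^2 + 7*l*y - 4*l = l^2 + l*(7*y - 2)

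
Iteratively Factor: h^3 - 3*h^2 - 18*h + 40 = (h + 4)*(h^2 - 7*h + 10) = (h - 5)*(h + 4)*(h - 2)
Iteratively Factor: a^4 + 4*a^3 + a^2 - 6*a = (a)*(a^3 + 4*a^2 + a - 6) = a*(a + 3)*(a^2 + a - 2) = a*(a + 2)*(a + 3)*(a - 1)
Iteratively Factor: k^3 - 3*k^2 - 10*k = (k)*(k^2 - 3*k - 10) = k*(k - 5)*(k + 2)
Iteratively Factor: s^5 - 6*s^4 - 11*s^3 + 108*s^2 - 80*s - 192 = (s - 3)*(s^4 - 3*s^3 - 20*s^2 + 48*s + 64) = (s - 4)*(s - 3)*(s^3 + s^2 - 16*s - 16) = (s - 4)*(s - 3)*(s + 4)*(s^2 - 3*s - 4) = (s - 4)*(s - 3)*(s + 1)*(s + 4)*(s - 4)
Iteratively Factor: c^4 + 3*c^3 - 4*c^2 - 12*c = (c + 2)*(c^3 + c^2 - 6*c) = (c + 2)*(c + 3)*(c^2 - 2*c) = c*(c + 2)*(c + 3)*(c - 2)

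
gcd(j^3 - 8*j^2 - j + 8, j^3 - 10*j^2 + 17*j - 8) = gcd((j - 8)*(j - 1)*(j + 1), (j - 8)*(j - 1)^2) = j^2 - 9*j + 8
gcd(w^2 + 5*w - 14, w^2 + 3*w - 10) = w - 2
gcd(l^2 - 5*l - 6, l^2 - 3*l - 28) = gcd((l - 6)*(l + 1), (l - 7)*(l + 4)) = 1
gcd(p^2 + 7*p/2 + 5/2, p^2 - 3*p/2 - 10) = p + 5/2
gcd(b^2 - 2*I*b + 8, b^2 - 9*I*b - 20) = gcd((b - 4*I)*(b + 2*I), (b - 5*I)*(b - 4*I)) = b - 4*I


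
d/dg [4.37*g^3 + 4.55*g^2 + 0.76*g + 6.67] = 13.11*g^2 + 9.1*g + 0.76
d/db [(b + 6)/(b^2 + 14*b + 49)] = (-b - 5)/(b^3 + 21*b^2 + 147*b + 343)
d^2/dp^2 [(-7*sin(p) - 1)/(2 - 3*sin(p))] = 17*(-3*sin(p)^2 - 2*sin(p) + 6)/(3*sin(p) - 2)^3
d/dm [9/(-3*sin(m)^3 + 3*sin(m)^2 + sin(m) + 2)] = 9*(9*sin(m)^2 - 6*sin(m) - 1)*cos(m)/(-3*sin(m)^3 + 3*sin(m)^2 + sin(m) + 2)^2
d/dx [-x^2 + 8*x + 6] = 8 - 2*x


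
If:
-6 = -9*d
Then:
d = 2/3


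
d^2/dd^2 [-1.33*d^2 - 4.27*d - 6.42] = -2.66000000000000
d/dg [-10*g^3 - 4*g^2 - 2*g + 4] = -30*g^2 - 8*g - 2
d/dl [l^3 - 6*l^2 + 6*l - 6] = 3*l^2 - 12*l + 6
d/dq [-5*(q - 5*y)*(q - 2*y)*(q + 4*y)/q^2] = -5 - 90*y^2/q^2 + 400*y^3/q^3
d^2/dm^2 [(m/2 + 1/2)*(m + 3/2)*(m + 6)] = 3*m + 17/2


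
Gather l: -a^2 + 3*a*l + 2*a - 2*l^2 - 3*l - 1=-a^2 + 2*a - 2*l^2 + l*(3*a - 3) - 1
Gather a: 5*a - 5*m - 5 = 5*a - 5*m - 5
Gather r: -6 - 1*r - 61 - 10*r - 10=-11*r - 77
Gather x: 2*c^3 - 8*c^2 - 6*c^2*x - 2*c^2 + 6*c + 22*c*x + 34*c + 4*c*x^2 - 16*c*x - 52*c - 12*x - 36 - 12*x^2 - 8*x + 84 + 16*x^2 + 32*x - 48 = 2*c^3 - 10*c^2 - 12*c + x^2*(4*c + 4) + x*(-6*c^2 + 6*c + 12)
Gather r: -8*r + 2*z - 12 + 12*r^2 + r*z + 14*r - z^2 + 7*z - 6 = 12*r^2 + r*(z + 6) - z^2 + 9*z - 18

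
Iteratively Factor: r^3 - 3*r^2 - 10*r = (r - 5)*(r^2 + 2*r) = r*(r - 5)*(r + 2)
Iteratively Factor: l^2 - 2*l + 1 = (l - 1)*(l - 1)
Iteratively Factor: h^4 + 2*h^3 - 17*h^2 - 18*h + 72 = (h - 2)*(h^3 + 4*h^2 - 9*h - 36) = (h - 2)*(h + 4)*(h^2 - 9) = (h - 2)*(h + 3)*(h + 4)*(h - 3)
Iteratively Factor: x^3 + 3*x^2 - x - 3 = (x - 1)*(x^2 + 4*x + 3) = (x - 1)*(x + 3)*(x + 1)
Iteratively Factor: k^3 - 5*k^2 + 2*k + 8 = (k - 2)*(k^2 - 3*k - 4) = (k - 4)*(k - 2)*(k + 1)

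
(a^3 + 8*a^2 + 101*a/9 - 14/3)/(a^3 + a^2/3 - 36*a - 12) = (9*a^2 + 18*a - 7)/(3*(3*a^2 - 17*a - 6))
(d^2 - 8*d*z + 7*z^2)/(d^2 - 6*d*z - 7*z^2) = (d - z)/(d + z)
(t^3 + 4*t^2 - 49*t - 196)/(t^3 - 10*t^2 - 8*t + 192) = (t^2 - 49)/(t^2 - 14*t + 48)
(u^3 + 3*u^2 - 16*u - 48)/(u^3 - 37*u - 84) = (u - 4)/(u - 7)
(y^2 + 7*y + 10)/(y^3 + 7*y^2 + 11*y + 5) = (y + 2)/(y^2 + 2*y + 1)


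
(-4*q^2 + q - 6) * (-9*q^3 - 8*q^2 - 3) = 36*q^5 + 23*q^4 + 46*q^3 + 60*q^2 - 3*q + 18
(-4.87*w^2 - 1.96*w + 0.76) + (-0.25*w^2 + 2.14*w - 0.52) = -5.12*w^2 + 0.18*w + 0.24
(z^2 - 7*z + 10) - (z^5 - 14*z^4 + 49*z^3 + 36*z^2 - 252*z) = -z^5 + 14*z^4 - 49*z^3 - 35*z^2 + 245*z + 10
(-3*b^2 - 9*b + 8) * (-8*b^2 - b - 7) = 24*b^4 + 75*b^3 - 34*b^2 + 55*b - 56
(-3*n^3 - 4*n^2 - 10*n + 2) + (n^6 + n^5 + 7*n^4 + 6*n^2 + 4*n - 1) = n^6 + n^5 + 7*n^4 - 3*n^3 + 2*n^2 - 6*n + 1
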